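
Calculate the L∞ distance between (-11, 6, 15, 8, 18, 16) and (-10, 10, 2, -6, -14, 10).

max(|x_i - y_i|) = max(|-11 - (-10)|, |6 - 10|, |15 - 2|, |8 - (-6)|, |18 - (-14)|, |16 - 10|) = max(1, 4, 13, 14, 32, 6) = 32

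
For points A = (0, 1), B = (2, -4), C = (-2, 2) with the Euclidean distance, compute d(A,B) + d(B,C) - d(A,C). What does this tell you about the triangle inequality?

d(A,B) = √(2² + 5²) = √29 ≈ 5.3852, d(B,C) = √(4² + 6²) = √52 ≈ 7.2111, d(A,C) = √(2² + 1²) = √5 ≈ 2.2361.
d(A,B) + d(B,C) - d(A,C) = 5.3852 + 7.2111 - 2.2361 = 12.5963 - 2.2361 = 10.3602 (to 4 decimal places). This is ≥ 0, so the triangle inequality holds for these points.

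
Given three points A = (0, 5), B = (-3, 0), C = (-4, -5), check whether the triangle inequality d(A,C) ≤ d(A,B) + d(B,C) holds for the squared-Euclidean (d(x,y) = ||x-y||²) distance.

d(A,B) = 3² + 5² = 34, d(B,C) = 1² + 5² = 26, d(A,C) = 4² + 10² = 116.
d(A,C) = 116 > 34 + 26 = 60. Triangle inequality is VIOLATED. (Squared-Euclidean is not a metric — this is a counterexample.)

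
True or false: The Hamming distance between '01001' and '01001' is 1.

Differing positions: none. Hamming distance = 0, so the claim that d_H = 1 is false.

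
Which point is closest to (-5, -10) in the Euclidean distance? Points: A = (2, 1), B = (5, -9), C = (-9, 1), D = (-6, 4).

Distances: d(A) ≈ 13.0384, d(B) ≈ 10.0499, d(C) ≈ 11.7047, d(D) ≈ 14.0357. Nearest: B = (5, -9) with distance 10.0499.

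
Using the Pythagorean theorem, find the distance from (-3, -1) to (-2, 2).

√(Σ(x_i - y_i)²) = √((-3 - (-2))² + (-1 - 2)²)
= √((-1)² + (-3)²) = √(1 + 9) = √10 ≈ 3.1623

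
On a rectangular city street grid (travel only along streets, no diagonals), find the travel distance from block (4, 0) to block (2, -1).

Σ|x_i - y_i| = |4 - 2| + |0 - (-1)| = 2 + 1 = 3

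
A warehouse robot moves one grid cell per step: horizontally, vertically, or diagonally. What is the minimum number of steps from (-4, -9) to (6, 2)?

max(|x_i - y_i|) = max(|-4 - 6|, |-9 - 2|) = max(10, 11) = 11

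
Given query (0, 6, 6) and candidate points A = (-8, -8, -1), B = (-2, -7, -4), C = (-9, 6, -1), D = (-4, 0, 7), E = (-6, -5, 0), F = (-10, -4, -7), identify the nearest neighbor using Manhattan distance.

Distances: d(A) = 29, d(B) = 25, d(C) = 16, d(D) = 11, d(E) = 23, d(F) = 33. Nearest: D = (-4, 0, 7) with distance 11.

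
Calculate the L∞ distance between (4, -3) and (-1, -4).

max(|x_i - y_i|) = max(|4 - (-1)|, |-3 - (-4)|) = max(5, 1) = 5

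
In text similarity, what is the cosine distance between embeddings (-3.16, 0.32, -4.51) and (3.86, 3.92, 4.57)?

With u = (-3.16, 0.32, -4.51), v = (3.86, 3.92, 4.57):
u·v = (-3.16)·3.86 + 0.32·3.92 + (-4.51)·4.57 = (-12.1976) + 1.2544 + (-20.6107) = -31.5539.
|u| = √((-3.16)² + 0.32² + (-4.51)²) = √(9.9856 + 0.1024 + 20.3401) = √30.4281, |v| = √(3.86² + 3.92² + 4.57²) = √(14.8996 + 15.3664 + 20.8849) = √51.1509.
cos θ = (u·v)/(|u||v|) = -31.5539/(√30.4281·√51.1509) ≈ -0.7998
Cosine distance = 1 - cos θ ≈ 1 - (-0.7998) = 1.7998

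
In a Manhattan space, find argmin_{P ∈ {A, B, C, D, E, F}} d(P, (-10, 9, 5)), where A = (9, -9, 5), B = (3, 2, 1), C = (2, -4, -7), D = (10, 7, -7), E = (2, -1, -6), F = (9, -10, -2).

Distances: d(A) = 37, d(B) = 24, d(C) = 37, d(D) = 34, d(E) = 33, d(F) = 45. Nearest: B = (3, 2, 1) with distance 24.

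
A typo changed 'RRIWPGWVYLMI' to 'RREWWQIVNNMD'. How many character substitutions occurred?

Differing positions: 3, 5, 6, 7, 9, 10, 12. Hamming distance = 7.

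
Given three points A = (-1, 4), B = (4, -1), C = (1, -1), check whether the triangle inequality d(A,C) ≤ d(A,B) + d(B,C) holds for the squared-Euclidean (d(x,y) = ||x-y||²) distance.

d(A,B) = 5² + 5² = 50, d(B,C) = 3² + 0² = 9, d(A,C) = 2² + 5² = 29.
d(A,C) = 29 ≤ 50 + 9 = 59. Triangle inequality is satisfied.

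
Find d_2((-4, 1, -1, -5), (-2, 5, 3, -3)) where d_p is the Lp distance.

(Σ|x_i - y_i|^2)^(1/2) = (|-4 - (-2)|^2 + |1 - 5|^2 + |-1 - 3|^2 + |-5 - (-3)|^2)^(1/2)
= (2^2 + 4^2 + 4^2 + 2^2)^(1/2) = (4 + 16 + 16 + 4)^(1/2) = (40)^(1/2) ≈ 6.3246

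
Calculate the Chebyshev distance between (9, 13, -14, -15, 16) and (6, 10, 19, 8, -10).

max(|x_i - y_i|) = max(|9 - 6|, |13 - 10|, |-14 - 19|, |-15 - 8|, |16 - (-10)|) = max(3, 3, 33, 23, 26) = 33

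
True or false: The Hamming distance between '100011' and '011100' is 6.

Differing positions: 1, 2, 3, 4, 5, 6. Hamming distance = 6, so the claim is true.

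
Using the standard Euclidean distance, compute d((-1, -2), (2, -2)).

(Σ|x_i - y_i|^2)^(1/2) = (|-1 - 2|^2 + |-2 - (-2)|^2)^(1/2)
= (3^2 + 0^2)^(1/2) = (9 + 0)^(1/2) = (9)^(1/2) = 3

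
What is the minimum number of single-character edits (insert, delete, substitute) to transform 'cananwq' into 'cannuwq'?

Let D[i][j] be the edit distance between the first i characters of 'cananwq' and the first j characters of 'cannuwq', with D[i][0] = i, D[0][j] = j, and D[i][j] = D[i-1][j-1] if the characters match, else 1 + min(D[i-1][j], D[i][j-1], D[i-1][j-1]). Filling the table (rows: prefixes of 'cananwq', columns: prefixes of 'cannuwq'):
     ε  c  a  n  n  u  w  q
  ε  0  1  2  3  4  5  6  7
  c  1  0  1  2  3  4  5  6
  a  2  1  0  1  2  3  4  5
  n  3  2  1  0  1  2  3  4
  a  4  3  2  1  1  2  3  4
  n  5  4  3  2  1  2  3  4
  w  6  5  4  3  2  2  2  3
  q  7  6  5  4  3  3  3  2
The bottom-right entry gives D[7][7] = 2, so no sequence of fewer than 2 edits works. Backtracking through the table gives one optimal edit sequence (2 edits):
  cananwq → cannnwq (sub a→n @4)
  cannnwq → cannuwq (sub n→u @5)
Edit distance = 2.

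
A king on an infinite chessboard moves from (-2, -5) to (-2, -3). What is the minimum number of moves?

max(|x_i - y_i|) = max(|-2 - (-2)|, |-5 - (-3)|) = max(0, 2) = 2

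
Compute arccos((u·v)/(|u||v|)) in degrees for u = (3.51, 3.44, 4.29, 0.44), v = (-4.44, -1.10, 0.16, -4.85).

With u = (3.51, 3.44, 4.29, 0.44), v = (-4.44, -1.10, 0.16, -4.85):
u·v = 3.51·(-4.44) + 3.44·(-1.1) + 4.29·0.16 + 0.44·(-4.85) = (-15.5844) + (-3.784) + 0.6864 + (-2.134) = -20.816.
|u| = √(3.51² + 3.44² + 4.29² + 0.44²) = √(12.3201 + 11.8336 + 18.4041 + 0.1936) = √42.7514, |v| = √((-4.44)² + (-1.1)² + 0.16² + (-4.85)²) = √(19.7136 + 1.21 + 0.0256 + 23.5225) = √44.4717.
cos θ = (u·v)/(|u||v|) = -20.816/(√42.7514·√44.4717) ≈ -0.477398
θ = arccos(-0.477398) ≈ 118.52°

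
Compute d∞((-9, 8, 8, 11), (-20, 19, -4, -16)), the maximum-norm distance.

max(|x_i - y_i|) = max(|-9 - (-20)|, |8 - 19|, |8 - (-4)|, |11 - (-16)|) = max(11, 11, 12, 27) = 27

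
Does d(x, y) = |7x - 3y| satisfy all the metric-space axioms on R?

No. d fails symmetry: d(1, 5) = |7·1 - 3·5| = |-8| = 8, but d(5, 1) = |7·5 - 3·1| = |32| = 32. Since 8 ≠ 32, d(x,y) ≠ d(y,x) in general.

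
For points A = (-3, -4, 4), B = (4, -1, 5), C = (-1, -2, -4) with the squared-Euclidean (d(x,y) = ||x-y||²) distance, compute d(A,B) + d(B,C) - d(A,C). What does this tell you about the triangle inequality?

d(A,B) = 7² + 3² + 1² = 59, d(B,C) = 5² + 1² + 9² = 107, d(A,C) = 2² + 2² + 8² = 72.
d(A,B) + d(B,C) - d(A,C) = 59 + 107 - 72 = 166 - 72 = 94. This is ≥ 0, so the triangle inequality holds for these points.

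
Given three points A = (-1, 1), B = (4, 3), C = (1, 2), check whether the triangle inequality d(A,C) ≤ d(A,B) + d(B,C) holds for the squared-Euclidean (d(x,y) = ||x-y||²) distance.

d(A,B) = 5² + 2² = 29, d(B,C) = 3² + 1² = 10, d(A,C) = 2² + 1² = 5.
d(A,C) = 5 ≤ 29 + 10 = 39. Triangle inequality is satisfied.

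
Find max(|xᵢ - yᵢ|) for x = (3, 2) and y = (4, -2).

max(|x_i - y_i|) = max(|3 - 4|, |2 - (-2)|) = max(1, 4) = 4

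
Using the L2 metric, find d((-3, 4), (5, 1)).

√(Σ(x_i - y_i)²) = √((-3 - 5)² + (4 - 1)²)
= √((-8)² + 3²) = √(64 + 9) = √73 ≈ 8.544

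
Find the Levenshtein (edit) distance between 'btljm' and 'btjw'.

Let D[i][j] be the edit distance between the first i characters of 'btljm' and the first j characters of 'btjw', with D[i][0] = i, D[0][j] = j, and D[i][j] = D[i-1][j-1] if the characters match, else 1 + min(D[i-1][j], D[i][j-1], D[i-1][j-1]). Filling the table (rows: prefixes of 'btljm', columns: prefixes of 'btjw'):
     ε  b  t  j  w
  ε  0  1  2  3  4
  b  1  0  1  2  3
  t  2  1  0  1  2
  l  3  2  1  1  2
  j  4  3  2  1  2
  m  5  4  3  2  2
The bottom-right entry gives D[5][4] = 2, so no sequence of fewer than 2 edits works. Backtracking through the table gives one optimal edit sequence (2 edits):
  btljm → btjm (del l @3)
  btjm → btjw (sub m→w @4)
Edit distance = 2.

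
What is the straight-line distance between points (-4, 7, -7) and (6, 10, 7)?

√(Σ(x_i - y_i)²) = √((-4 - 6)² + (7 - 10)² + (-7 - 7)²)
= √((-10)² + (-3)² + (-14)²) = √(100 + 9 + 196) = √305 ≈ 17.4642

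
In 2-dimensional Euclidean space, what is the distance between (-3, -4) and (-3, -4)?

√(Σ(x_i - y_i)²) = √((-3 - (-3))² + (-4 - (-4))²)
= √(0² + 0²) = √(0 + 0) = √0 = 0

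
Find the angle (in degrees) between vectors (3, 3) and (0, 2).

With u = (3, 3), v = (0, 2):
u·v = 3·0 + 3·2 = 0 + 6 = 6.
|u| = √(3² + 3²) = √18, |v| = √(0² + 2²) = √4, so |u||v| = √(18·4) = √72.
cos θ = (u·v)/(|u||v|) = 6/√72 ≈ 0.707107
θ = arccos(0.707107) ≈ 45°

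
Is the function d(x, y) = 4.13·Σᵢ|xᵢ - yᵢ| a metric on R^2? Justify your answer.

Yes. The L1 (Manhattan) norm induces a metric on R^2, and multiplying a metric by a positive constant 4.13 > 0 preserves all four axioms: non-negativity (4.13·||x-y|| ≥ 0), identity (4.13·||x-y|| = 0 ⟺ ||x-y|| = 0 ⟺ x = y), symmetry (||x-y|| = ||y-x||), and the triangle inequality (4.13·||x-z|| ≤ 4.13·||x-y|| + 4.13·||y-z||). So d is a metric.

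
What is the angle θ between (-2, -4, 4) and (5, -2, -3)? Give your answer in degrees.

With u = (-2, -4, 4), v = (5, -2, -3):
u·v = (-2)·5 + (-4)·(-2) + 4·(-3) = (-10) + 8 + (-12) = -14.
|u| = √((-2)² + (-4)² + 4²) = √36, |v| = √(5² + (-2)² + (-3)²) = √38, so |u||v| = √(36·38) = √1368.
cos θ = (u·v)/(|u||v|) = -14/√1368 ≈ -0.378517
θ = arccos(-0.378517) ≈ 112.24°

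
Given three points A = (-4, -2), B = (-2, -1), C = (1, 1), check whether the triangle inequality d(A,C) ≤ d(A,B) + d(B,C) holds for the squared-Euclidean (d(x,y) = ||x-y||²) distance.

d(A,B) = 2² + 1² = 5, d(B,C) = 3² + 2² = 13, d(A,C) = 5² + 3² = 34.
d(A,C) = 34 > 5 + 13 = 18. Triangle inequality is VIOLATED. (Squared-Euclidean is not a metric — this is a counterexample.)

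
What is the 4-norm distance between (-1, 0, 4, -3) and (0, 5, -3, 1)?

(Σ|x_i - y_i|^4)^(1/4) = (|-1 - 0|^4 + |0 - 5|^4 + |4 - (-3)|^4 + |-3 - 1|^4)^(1/4)
= (1^4 + 5^4 + 7^4 + 4^4)^(1/4) = (1 + 625 + 2401 + 256)^(1/4) = (3283)^(1/4) ≈ 7.5695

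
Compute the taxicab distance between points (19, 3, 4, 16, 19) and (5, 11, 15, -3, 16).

Σ|x_i - y_i| = |19 - 5| + |3 - 11| + |4 - 15| + |16 - (-3)| + |19 - 16| = 14 + 8 + 11 + 19 + 3 = 55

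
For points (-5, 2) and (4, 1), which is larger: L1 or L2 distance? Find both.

L1 = |-5 - 4| + |2 - 1| = 9 + 1 = 10
L2 = √(9² + 1²) = √82 ≈ 9.0554
L1 ≥ L2 always (equality iff movement is along one axis); L1 > L2 here.
Ratio L1/L2 = 10/√82 ≈ 1.1043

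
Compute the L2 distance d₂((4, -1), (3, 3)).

√(Σ(x_i - y_i)²) = √((4 - 3)² + (-1 - 3)²)
= √(1² + (-4)²) = √(1 + 16) = √17 ≈ 4.1231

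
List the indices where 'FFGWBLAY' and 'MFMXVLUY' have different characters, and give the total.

Differing positions: 1, 3, 4, 5, 7. Hamming distance = 5.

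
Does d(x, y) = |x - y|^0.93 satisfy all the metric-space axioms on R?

Yes. With 0 < p = 0.93 ≤ 1, d(x,y) = |x-y|^0.93 is a metric on R. Non-negativity and symmetry are immediate; |x-y|^0.93 = 0 ⟺ |x-y| = 0 ⟺ x = y. For the triangle inequality, the function t ↦ t^0.93 is subadditive on [0,∞) when p ≤ 1, so |x-z|^0.93 ≤ (|x-y| + |y-z|)^0.93 ≤ |x-y|^0.93 + |y-z|^0.93.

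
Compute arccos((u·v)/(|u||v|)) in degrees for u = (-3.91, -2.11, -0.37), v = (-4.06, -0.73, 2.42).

With u = (-3.91, -2.11, -0.37), v = (-4.06, -0.73, 2.42):
u·v = (-3.91)·(-4.06) + (-2.11)·(-0.73) + (-0.37)·2.42 = 15.8746 + 1.5403 + (-0.8954) = 16.5195.
|u| = √((-3.91)² + (-2.11)² + (-0.37)²) = √(15.2881 + 4.4521 + 0.1369) = √19.8771, |v| = √((-4.06)² + (-0.73)² + 2.42²) = √(16.4836 + 0.5329 + 5.8564) = √22.8729.
cos θ = (u·v)/(|u||v|) = 16.5195/(√19.8771·√22.8729) ≈ 0.774747
θ = arccos(0.774747) ≈ 39.22°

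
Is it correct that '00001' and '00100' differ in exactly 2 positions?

Differing positions: 3, 5. Hamming distance = 2, so the claim is true.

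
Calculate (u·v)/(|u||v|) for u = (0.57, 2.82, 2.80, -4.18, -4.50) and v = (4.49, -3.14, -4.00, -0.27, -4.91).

With u = (0.57, 2.82, 2.80, -4.18, -4.50), v = (4.49, -3.14, -4.00, -0.27, -4.91):
u·v = 0.57·4.49 + 2.82·(-3.14) + 2.8·(-4) + (-4.18)·(-0.27) + (-4.5)·(-4.91) = 2.5593 + (-8.8548) + (-11.2) + 1.1286 + 22.095 = 5.7281.
|u| = √(0.57² + 2.82² + 2.8² + (-4.18)² + (-4.5)²) = √(0.3249 + 7.9524 + 7.84 + 17.4724 + 20.25) = √53.8397, |v| = √(4.49² + (-3.14)² + (-4)² + (-0.27)² + (-4.91)²) = √(20.1601 + 9.8596 + 16 + 0.0729 + 24.1081) = √70.2007.
cos θ = (u·v)/(|u||v|) = 5.7281/(√53.8397·√70.2007) ≈ 0.0932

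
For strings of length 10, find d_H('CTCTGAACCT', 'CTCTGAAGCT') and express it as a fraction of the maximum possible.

Differing positions: 8. Hamming distance = 1. The maximum possible Hamming distance for length-10 strings is 10, so d_H/10 = 1/10 = 0.1.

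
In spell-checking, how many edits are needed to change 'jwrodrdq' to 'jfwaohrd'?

Let D[i][j] be the edit distance between the first i characters of 'jwrodrdq' and the first j characters of 'jfwaohrd', with D[i][0] = i, D[0][j] = j, and D[i][j] = D[i-1][j-1] if the characters match, else 1 + min(D[i-1][j], D[i][j-1], D[i-1][j-1]). Filling the table (rows: prefixes of 'jwrodrdq', columns: prefixes of 'jfwaohrd'):
     ε  j  f  w  a  o  h  r  d
  ε  0  1  2  3  4  5  6  7  8
  j  1  0  1  2  3  4  5  6  7
  w  2  1  1  1  2  3  4  5  6
  r  3  2  2  2  2  3  4  4  5
  o  4  3  3  3  3  2  3  4  5
  d  5  4  4  4  4  3  3  4  4
  r  6  5  5  5  5  4  4  3  4
  d  7  6  6  6  6  5  5  4  3
  q  8  7  7  7  7  6  6  5  4
The bottom-right entry gives D[8][8] = 4, so no sequence of fewer than 4 edits works. Backtracking through the table gives one optimal edit sequence (4 edits):
  jwrodrdq → jfwrodrdq (ins f @2)
  jfwrodrdq → jfwaodrdq (sub r→a @4)
  jfwaodrdq → jfwaohrdq (sub d→h @6)
  jfwaohrdq → jfwaohrd (del q @9)
Edit distance = 4.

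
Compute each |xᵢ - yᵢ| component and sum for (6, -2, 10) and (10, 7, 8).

Σ|x_i - y_i| = |6 - 10| + |-2 - 7| + |10 - 8| = 4 + 9 + 2 = 15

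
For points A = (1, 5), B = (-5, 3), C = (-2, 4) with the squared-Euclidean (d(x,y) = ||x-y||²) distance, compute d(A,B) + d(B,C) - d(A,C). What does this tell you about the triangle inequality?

d(A,B) = 6² + 2² = 40, d(B,C) = 3² + 1² = 10, d(A,C) = 3² + 1² = 10.
d(A,B) + d(B,C) - d(A,C) = 40 + 10 - 10 = 50 - 10 = 40. This is ≥ 0, so the triangle inequality holds for these points.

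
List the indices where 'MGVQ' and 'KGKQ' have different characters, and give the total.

Differing positions: 1, 3. Hamming distance = 2.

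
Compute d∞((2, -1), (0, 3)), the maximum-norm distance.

max(|x_i - y_i|) = max(|2 - 0|, |-1 - 3|) = max(2, 4) = 4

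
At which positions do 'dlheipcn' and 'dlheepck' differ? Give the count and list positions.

Differing positions: 5, 8. Hamming distance = 2.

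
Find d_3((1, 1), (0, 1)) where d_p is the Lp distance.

(Σ|x_i - y_i|^3)^(1/3) = (|1 - 0|^3 + |1 - 1|^3)^(1/3)
= (1^3 + 0^3)^(1/3) = (1 + 0)^(1/3) = (1)^(1/3) = 1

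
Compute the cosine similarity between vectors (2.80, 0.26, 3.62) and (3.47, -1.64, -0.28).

With u = (2.80, 0.26, 3.62), v = (3.47, -1.64, -0.28):
u·v = 2.8·3.47 + 0.26·(-1.64) + 3.62·(-0.28) = 9.716 + (-0.4264) + (-1.0136) = 8.276.
|u| = √(2.8² + 0.26² + 3.62²) = √(7.84 + 0.0676 + 13.1044) = √21.012, |v| = √(3.47² + (-1.64)² + (-0.28)²) = √(12.0409 + 2.6896 + 0.0784) = √14.8089.
cos θ = (u·v)/(|u||v|) = 8.276/(√21.012·√14.8089) ≈ 0.4692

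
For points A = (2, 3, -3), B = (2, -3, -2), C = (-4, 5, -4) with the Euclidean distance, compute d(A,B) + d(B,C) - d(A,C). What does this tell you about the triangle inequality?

d(A,B) = √(0² + 6² + 1²) = √37 ≈ 6.0828, d(B,C) = √(6² + 8² + 2²) = √104 ≈ 10.198, d(A,C) = √(6² + 2² + 1²) = √41 ≈ 6.4031.
d(A,B) + d(B,C) - d(A,C) = 6.0828 + 10.198 - 6.4031 = 16.2808 - 6.4031 = 9.8777 (to 4 decimal places). This is ≥ 0, so the triangle inequality holds for these points.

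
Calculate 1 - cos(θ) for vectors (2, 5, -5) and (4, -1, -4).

With u = (2, 5, -5), v = (4, -1, -4):
u·v = 2·4 + 5·(-1) + (-5)·(-4) = 8 + (-5) + 20 = 23.
|u| = √(2² + 5² + (-5)²) = √54, |v| = √(4² + (-1)² + (-4)²) = √33, so |u||v| = √(54·33) = √1782.
cos θ = (u·v)/(|u||v|) = 23/√1782 ≈ 0.5448
Cosine distance = 1 - cos θ ≈ 1 - 0.5448 = 0.4552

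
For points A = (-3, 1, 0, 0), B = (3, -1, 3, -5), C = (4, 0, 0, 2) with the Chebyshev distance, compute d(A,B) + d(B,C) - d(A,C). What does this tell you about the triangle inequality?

d(A,B) = max(6, 2, 3, 5) = 6, d(B,C) = max(1, 1, 3, 7) = 7, d(A,C) = max(7, 1, 0, 2) = 7.
d(A,B) + d(B,C) - d(A,C) = 6 + 7 - 7 = 13 - 7 = 6. This is ≥ 0, so the triangle inequality holds for these points.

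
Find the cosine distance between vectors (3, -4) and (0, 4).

With u = (3, -4), v = (0, 4):
u·v = 3·0 + (-4)·4 = 0 + (-16) = -16.
|u| = √(3² + (-4)²) = √25, |v| = √(0² + 4²) = √16, so |u||v| = √(25·16) = √400 = 20.
cos θ = (u·v)/(|u||v|) = -16/20 = -0.8
Cosine distance = 1 - cos θ = 1 - (-0.8) = 1.8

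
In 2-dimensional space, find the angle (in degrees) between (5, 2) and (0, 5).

With u = (5, 2), v = (0, 5):
u·v = 5·0 + 2·5 = 0 + 10 = 10.
|u| = √(5² + 2²) = √29, |v| = √(0² + 5²) = √25, so |u||v| = √(29·25) = √725.
cos θ = (u·v)/(|u||v|) = 10/√725 ≈ 0.371391
θ = arccos(0.371391) ≈ 68.2°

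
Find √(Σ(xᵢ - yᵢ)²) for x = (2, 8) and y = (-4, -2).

√(Σ(x_i - y_i)²) = √((2 - (-4))² + (8 - (-2))²)
= √(6² + 10²) = √(36 + 100) = √136 ≈ 11.6619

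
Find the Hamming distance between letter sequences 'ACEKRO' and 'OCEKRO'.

Differing positions: 1. Hamming distance = 1.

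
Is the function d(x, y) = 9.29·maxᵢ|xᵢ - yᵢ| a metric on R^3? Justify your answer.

Yes. The L∞ (Chebyshev) norm induces a metric on R^3, and multiplying a metric by a positive constant 9.29 > 0 preserves all four axioms: non-negativity (9.29·||x-y|| ≥ 0), identity (9.29·||x-y|| = 0 ⟺ ||x-y|| = 0 ⟺ x = y), symmetry (||x-y|| = ||y-x||), and the triangle inequality (9.29·||x-z|| ≤ 9.29·||x-y|| + 9.29·||y-z||). So d is a metric.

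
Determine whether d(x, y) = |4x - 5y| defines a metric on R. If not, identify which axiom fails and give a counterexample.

No. d fails symmetry: d(9, 3) = |4·9 - 5·3| = |21| = 21, but d(3, 9) = |4·3 - 5·9| = |-33| = 33. Since 21 ≠ 33, d(x,y) ≠ d(y,x) in general.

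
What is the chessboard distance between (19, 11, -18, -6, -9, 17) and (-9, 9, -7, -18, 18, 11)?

max(|x_i - y_i|) = max(|19 - (-9)|, |11 - 9|, |-18 - (-7)|, |-6 - (-18)|, |-9 - 18|, |17 - 11|) = max(28, 2, 11, 12, 27, 6) = 28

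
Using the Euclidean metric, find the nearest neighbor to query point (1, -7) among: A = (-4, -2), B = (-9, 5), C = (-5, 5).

Distances: d(A) ≈ 7.0711, d(B) ≈ 15.6205, d(C) ≈ 13.4164. Nearest: A = (-4, -2) with distance 7.0711.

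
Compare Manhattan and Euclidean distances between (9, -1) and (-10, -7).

L1 = |9 - (-10)| + |-1 - (-7)| = 19 + 6 = 25
L2 = √(19² + 6²) = √397 ≈ 19.9249
L1 ≥ L2 always (equality iff movement is along one axis); L1 > L2 here.
Ratio L1/L2 = 25/√397 ≈ 1.2547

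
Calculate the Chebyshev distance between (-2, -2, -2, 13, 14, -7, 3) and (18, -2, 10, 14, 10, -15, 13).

max(|x_i - y_i|) = max(|-2 - 18|, |-2 - (-2)|, |-2 - 10|, |13 - 14|, |14 - 10|, |-7 - (-15)|, |3 - 13|) = max(20, 0, 12, 1, 4, 8, 10) = 20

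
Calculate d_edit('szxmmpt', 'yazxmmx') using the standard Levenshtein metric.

Let D[i][j] be the edit distance between the first i characters of 'szxmmpt' and the first j characters of 'yazxmmx', with D[i][0] = i, D[0][j] = j, and D[i][j] = D[i-1][j-1] if the characters match, else 1 + min(D[i-1][j], D[i][j-1], D[i-1][j-1]). Filling the table (rows: prefixes of 'szxmmpt', columns: prefixes of 'yazxmmx'):
     ε  y  a  z  x  m  m  x
  ε  0  1  2  3  4  5  6  7
  s  1  1  2  3  4  5  6  7
  z  2  2  2  2  3  4  5  6
  x  3  3  3  3  2  3  4  5
  m  4  4  4  4  3  2  3  4
  m  5  5  5  5  4  3  2  3
  p  6  6  6  6  5  4  3  3
  t  7  7  7  7  6  5  4  4
The bottom-right entry gives D[7][7] = 4, so no sequence of fewer than 4 edits works. Backtracking through the table gives one optimal edit sequence (4 edits):
  szxmmpt → yszxmmpt (ins y @1)
  yszxmmpt → yazxmmpt (sub s→a @2)
  yazxmmpt → yazxmmt (del p @7)
  yazxmmt → yazxmmx (sub t→x @7)
Edit distance = 4.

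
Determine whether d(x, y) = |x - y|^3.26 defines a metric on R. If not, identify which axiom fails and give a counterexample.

No. d(x,y) = |x-y|^3.26 fails the triangle inequality since p = 3.26 > 1. Counterexample: x = -2, y = 7, z = 9. d(x,z) = |-2 - 9|^3.26 = 11^3.26 ≈ 2482.7909, but d(x,y) + d(y,z) = 9^3.26 + 2^3.26 ≈ 1290.7157 + 9.5798 = 1300.2955. Since 2482.7909 > 1300.2955, the triangle inequality is violated.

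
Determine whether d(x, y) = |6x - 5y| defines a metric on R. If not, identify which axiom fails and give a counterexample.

No. d fails symmetry: d(5, 9) = |6·5 - 5·9| = |-15| = 15, but d(9, 5) = |6·9 - 5·5| = |29| = 29. Since 15 ≠ 29, d(x,y) ≠ d(y,x) in general.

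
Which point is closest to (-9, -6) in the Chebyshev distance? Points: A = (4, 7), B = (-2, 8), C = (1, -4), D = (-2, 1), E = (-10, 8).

Distances: d(A) = 13, d(B) = 14, d(C) = 10, d(D) = 7, d(E) = 14. Nearest: D = (-2, 1) with distance 7.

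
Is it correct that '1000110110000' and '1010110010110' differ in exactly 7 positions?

Differing positions: 3, 8, 11, 12. Hamming distance = 4, so the claim that d_H = 7 is false.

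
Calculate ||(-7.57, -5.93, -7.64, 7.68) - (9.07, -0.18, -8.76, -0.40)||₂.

√(Σ(x_i - y_i)²) = √((-7.57 - 9.07)² + (-5.93 - (-0.18))² + (-7.64 - (-8.76))² + (7.68 - (-0.4))²)
= √((-16.64)² + (-5.75)² + 1.12² + 8.08²) = √(276.8896 + 33.0625 + 1.2544 + 65.2864) = √376.4929 ≈ 19.4034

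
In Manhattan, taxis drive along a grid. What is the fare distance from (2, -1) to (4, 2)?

Σ|x_i - y_i| = |2 - 4| + |-1 - 2| = 2 + 3 = 5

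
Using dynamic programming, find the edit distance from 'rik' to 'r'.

Let D[i][j] be the edit distance between the first i characters of 'rik' and the first j characters of 'r', with D[i][0] = i, D[0][j] = j, and D[i][j] = D[i-1][j-1] if the characters match, else 1 + min(D[i-1][j], D[i][j-1], D[i-1][j-1]). Filling the table (rows: prefixes of 'rik', columns: prefixes of 'r'):
     ε  r
  ε  0  1
  r  1  0
  i  2  1
  k  3  2
The bottom-right entry gives D[3][1] = 2, so no sequence of fewer than 2 edits works. Backtracking through the table gives one optimal edit sequence (2 edits):
  rik → rk (del i @2)
  rk → r (del k @2)
Edit distance = 2.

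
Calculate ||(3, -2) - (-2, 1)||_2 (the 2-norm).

(Σ|x_i - y_i|^2)^(1/2) = (|3 - (-2)|^2 + |-2 - 1|^2)^(1/2)
= (5^2 + 3^2)^(1/2) = (25 + 9)^(1/2) = (34)^(1/2) ≈ 5.831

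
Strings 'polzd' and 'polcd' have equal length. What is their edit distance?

Let D[i][j] be the edit distance between the first i characters of 'polzd' and the first j characters of 'polcd', with D[i][0] = i, D[0][j] = j, and D[i][j] = D[i-1][j-1] if the characters match, else 1 + min(D[i-1][j], D[i][j-1], D[i-1][j-1]). Filling the table (rows: prefixes of 'polzd', columns: prefixes of 'polcd'):
     ε  p  o  l  c  d
  ε  0  1  2  3  4  5
  p  1  0  1  2  3  4
  o  2  1  0  1  2  3
  l  3  2  1  0  1  2
  z  4  3  2  1  1  2
  d  5  4  3  2  2  1
The bottom-right entry gives D[5][5] = 1, so no sequence of fewer than 1 edit works. Backtracking through the table gives one optimal edit sequence (1 edit):
  polzd → polcd (sub z→c @4)
Edit distance = 1.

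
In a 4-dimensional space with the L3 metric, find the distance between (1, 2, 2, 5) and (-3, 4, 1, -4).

(Σ|x_i - y_i|^3)^(1/3) = (|1 - (-3)|^3 + |2 - 4|^3 + |2 - 1|^3 + |5 - (-4)|^3)^(1/3)
= (4^3 + 2^3 + 1^3 + 9^3)^(1/3) = (64 + 8 + 1 + 729)^(1/3) = (802)^(1/3) ≈ 9.2909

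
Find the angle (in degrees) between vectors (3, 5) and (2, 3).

With u = (3, 5), v = (2, 3):
u·v = 3·2 + 5·3 = 6 + 15 = 21.
|u| = √(3² + 5²) = √34, |v| = √(2² + 3²) = √13, so |u||v| = √(34·13) = √442.
cos θ = (u·v)/(|u||v|) = 21/√442 ≈ 0.998868
θ = arccos(0.998868) ≈ 2.73°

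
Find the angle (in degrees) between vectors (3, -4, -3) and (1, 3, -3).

With u = (3, -4, -3), v = (1, 3, -3):
u·v = 3·1 + (-4)·3 + (-3)·(-3) = 3 + (-12) + 9 = 0.
|u| = √(3² + (-4)² + (-3)²) = √34, |v| = √(1² + 3² + (-3)²) = √19, so |u||v| = √(34·19) = √646.
cos θ = (u·v)/(|u||v|) = 0/√646 = 0 (the vectors are orthogonal)
θ = arccos(0) = 90°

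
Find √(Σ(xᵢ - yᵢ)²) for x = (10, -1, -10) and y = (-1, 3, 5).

√(Σ(x_i - y_i)²) = √((10 - (-1))² + (-1 - 3)² + (-10 - 5)²)
= √(11² + (-4)² + (-15)²) = √(121 + 16 + 225) = √362 ≈ 19.0263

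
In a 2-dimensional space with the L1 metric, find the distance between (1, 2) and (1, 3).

Σ|x_i - y_i| = |1 - 1| + |2 - 3| = 0 + 1 = 1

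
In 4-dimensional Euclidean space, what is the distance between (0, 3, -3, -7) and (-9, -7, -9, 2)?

√(Σ(x_i - y_i)²) = √((0 - (-9))² + (3 - (-7))² + (-3 - (-9))² + (-7 - 2)²)
= √(9² + 10² + 6² + (-9)²) = √(81 + 100 + 36 + 81) = √298 ≈ 17.2627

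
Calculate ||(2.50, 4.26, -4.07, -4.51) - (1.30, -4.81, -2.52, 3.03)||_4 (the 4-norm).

(Σ|x_i - y_i|^4)^(1/4) = (|2.5 - 1.3|^4 + |4.26 - (-4.81)|^4 + |-4.07 - (-2.52)|^4 + |-4.51 - 3.03|^4)^(1/4)
= (1.2^4 + 9.07^4 + 1.55^4 + 7.54^4)^(1/4) ≈ (2.0736 + 6767.5138 + 5.772 + 3232.1044)^(1/4) = (10007.4638)^(1/4) ≈ 10.0019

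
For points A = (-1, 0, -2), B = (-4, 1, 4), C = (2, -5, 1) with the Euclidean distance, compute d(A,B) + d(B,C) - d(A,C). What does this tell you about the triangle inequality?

d(A,B) = √(3² + 1² + 6²) = √46 ≈ 6.7823, d(B,C) = √(6² + 6² + 3²) = √81 = 9, d(A,C) = √(3² + 5² + 3²) = √43 ≈ 6.5574.
d(A,B) + d(B,C) - d(A,C) = 6.7823 + 9 - 6.5574 = 15.7823 - 6.5574 = 9.2249 (to 4 decimal places). This is ≥ 0, so the triangle inequality holds for these points.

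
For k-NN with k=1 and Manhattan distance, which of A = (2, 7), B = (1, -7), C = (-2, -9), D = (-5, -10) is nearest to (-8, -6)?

Distances: d(A) = 23, d(B) = 10, d(C) = 9, d(D) = 7. Nearest: D = (-5, -10) with distance 7.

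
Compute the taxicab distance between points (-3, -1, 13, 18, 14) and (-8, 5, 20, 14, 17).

Σ|x_i - y_i| = |-3 - (-8)| + |-1 - 5| + |13 - 20| + |18 - 14| + |14 - 17| = 5 + 6 + 7 + 4 + 3 = 25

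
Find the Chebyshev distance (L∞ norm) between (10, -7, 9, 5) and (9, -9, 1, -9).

max(|x_i - y_i|) = max(|10 - 9|, |-7 - (-9)|, |9 - 1|, |5 - (-9)|) = max(1, 2, 8, 14) = 14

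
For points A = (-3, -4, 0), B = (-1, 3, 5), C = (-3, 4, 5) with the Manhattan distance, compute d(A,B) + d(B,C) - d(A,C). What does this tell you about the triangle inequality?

d(A,B) = 2 + 7 + 5 = 14, d(B,C) = 2 + 1 + 0 = 3, d(A,C) = 0 + 8 + 5 = 13.
d(A,B) + d(B,C) - d(A,C) = 14 + 3 - 13 = 17 - 13 = 4. This is ≥ 0, so the triangle inequality holds for these points.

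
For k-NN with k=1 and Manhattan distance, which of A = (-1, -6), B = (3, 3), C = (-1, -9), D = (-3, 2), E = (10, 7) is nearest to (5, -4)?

Distances: d(A) = 8, d(B) = 9, d(C) = 11, d(D) = 14, d(E) = 16. Nearest: A = (-1, -6) with distance 8.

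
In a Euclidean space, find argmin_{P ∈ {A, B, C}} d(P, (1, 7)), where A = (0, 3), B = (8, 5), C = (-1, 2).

Distances: d(A) ≈ 4.1231, d(B) ≈ 7.2801, d(C) ≈ 5.3852. Nearest: A = (0, 3) with distance 4.1231.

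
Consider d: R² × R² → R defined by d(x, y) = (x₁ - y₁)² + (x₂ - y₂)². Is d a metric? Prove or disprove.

No. The squared Euclidean distance fails the triangle inequality. Counterexample: x = (0, 0), y = (4, 5), z = (8, 10). d(x,z) = 8² + 10² = 164, but d(x,y) + d(y,z) = (4² + 5²) + (4² + 5²) = 41 + 41 = 82. Since 164 > 82, the triangle inequality is violated. (Note: √d, the ordinary Euclidean distance, IS a metric.)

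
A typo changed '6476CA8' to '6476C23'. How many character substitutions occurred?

Differing positions: 6, 7. Hamming distance = 2.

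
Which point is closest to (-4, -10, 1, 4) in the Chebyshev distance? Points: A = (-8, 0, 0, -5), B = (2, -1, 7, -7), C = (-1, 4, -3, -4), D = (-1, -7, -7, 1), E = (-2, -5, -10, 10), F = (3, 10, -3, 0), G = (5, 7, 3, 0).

Distances: d(A) = 10, d(B) = 11, d(C) = 14, d(D) = 8, d(E) = 11, d(F) = 20, d(G) = 17. Nearest: D = (-1, -7, -7, 1) with distance 8.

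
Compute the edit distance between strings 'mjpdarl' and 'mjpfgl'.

Let D[i][j] be the edit distance between the first i characters of 'mjpdarl' and the first j characters of 'mjpfgl', with D[i][0] = i, D[0][j] = j, and D[i][j] = D[i-1][j-1] if the characters match, else 1 + min(D[i-1][j], D[i][j-1], D[i-1][j-1]). Filling the table (rows: prefixes of 'mjpdarl', columns: prefixes of 'mjpfgl'):
     ε  m  j  p  f  g  l
  ε  0  1  2  3  4  5  6
  m  1  0  1  2  3  4  5
  j  2  1  0  1  2  3  4
  p  3  2  1  0  1  2  3
  d  4  3  2  1  1  2  3
  a  5  4  3  2  2  2  3
  r  6  5  4  3  3  3  3
  l  7  6  5  4  4  4  3
The bottom-right entry gives D[7][6] = 3, so no sequence of fewer than 3 edits works. Backtracking through the table gives one optimal edit sequence (3 edits):
  mjpdarl → mjparl (del d @4)
  mjparl → mjpfrl (sub a→f @4)
  mjpfrl → mjpfgl (sub r→g @5)
Edit distance = 3.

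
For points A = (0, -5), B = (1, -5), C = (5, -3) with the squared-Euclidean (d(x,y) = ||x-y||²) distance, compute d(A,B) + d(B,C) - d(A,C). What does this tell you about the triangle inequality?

d(A,B) = 1² + 0² = 1, d(B,C) = 4² + 2² = 20, d(A,C) = 5² + 2² = 29.
d(A,B) + d(B,C) - d(A,C) = 1 + 20 - 29 = 21 - 29 = -8. This is < 0, so the triangle inequality FAILS for these points (squared-Euclidean is not a metric).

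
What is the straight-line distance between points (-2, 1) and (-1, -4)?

√(Σ(x_i - y_i)²) = √((-2 - (-1))² + (1 - (-4))²)
= √((-1)² + 5²) = √(1 + 25) = √26 ≈ 5.099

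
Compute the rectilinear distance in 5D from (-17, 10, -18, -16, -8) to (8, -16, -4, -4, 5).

Σ|x_i - y_i| = |-17 - 8| + |10 - (-16)| + |-18 - (-4)| + |-16 - (-4)| + |-8 - 5| = 25 + 26 + 14 + 12 + 13 = 90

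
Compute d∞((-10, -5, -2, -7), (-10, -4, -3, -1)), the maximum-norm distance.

max(|x_i - y_i|) = max(|-10 - (-10)|, |-5 - (-4)|, |-2 - (-3)|, |-7 - (-1)|) = max(0, 1, 1, 6) = 6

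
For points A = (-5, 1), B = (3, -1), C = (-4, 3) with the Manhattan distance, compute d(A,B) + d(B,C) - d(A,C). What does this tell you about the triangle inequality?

d(A,B) = 8 + 2 = 10, d(B,C) = 7 + 4 = 11, d(A,C) = 1 + 2 = 3.
d(A,B) + d(B,C) - d(A,C) = 10 + 11 - 3 = 21 - 3 = 18. This is ≥ 0, so the triangle inequality holds for these points.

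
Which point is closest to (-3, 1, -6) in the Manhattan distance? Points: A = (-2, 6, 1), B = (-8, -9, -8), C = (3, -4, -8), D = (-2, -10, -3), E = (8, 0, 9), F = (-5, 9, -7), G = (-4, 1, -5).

Distances: d(A) = 13, d(B) = 17, d(C) = 13, d(D) = 15, d(E) = 27, d(F) = 11, d(G) = 2. Nearest: G = (-4, 1, -5) with distance 2.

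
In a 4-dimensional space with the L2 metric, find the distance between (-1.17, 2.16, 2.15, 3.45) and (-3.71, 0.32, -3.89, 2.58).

(Σ|x_i - y_i|^2)^(1/2) = (|-1.17 - (-3.71)|^2 + |2.16 - 0.32|^2 + |2.15 - (-3.89)|^2 + |3.45 - 2.58|^2)^(1/2)
= (2.54^2 + 1.84^2 + 6.04^2 + 0.87^2)^(1/2) = (6.4516 + 3.3856 + 36.4816 + 0.7569)^(1/2) = (47.0757)^(1/2) ≈ 6.8612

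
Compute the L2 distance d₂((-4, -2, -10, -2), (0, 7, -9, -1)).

√(Σ(x_i - y_i)²) = √((-4 - 0)² + (-2 - 7)² + (-10 - (-9))² + (-2 - (-1))²)
= √((-4)² + (-9)² + (-1)² + (-1)²) = √(16 + 81 + 1 + 1) = √99 ≈ 9.9499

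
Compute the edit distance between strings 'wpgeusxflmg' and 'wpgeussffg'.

Let D[i][j] be the edit distance between the first i characters of 'wpgeusxflmg' and the first j characters of 'wpgeussffg', with D[i][0] = i, D[0][j] = j, and D[i][j] = D[i-1][j-1] if the characters match, else 1 + min(D[i-1][j], D[i][j-1], D[i-1][j-1]). Filling the table (rows: prefixes of 'wpgeusxflmg', columns: prefixes of 'wpgeussffg'):
     ε  w  p  g  e  u  s  s  f  f  g
  ε  0  1  2  3  4  5  6  7  8  9 10
  w  1  0  1  2  3  4  5  6  7  8  9
  p  2  1  0  1  2  3  4  5  6  7  8
  g  3  2  1  0  1  2  3  4  5  6  7
  e  4  3  2  1  0  1  2  3  4  5  6
  u  5  4  3  2  1  0  1  2  3  4  5
  s  6  5  4  3  2  1  0  1  2  3  4
  x  7  6  5  4  3  2  1  1  2  3  4
  f  8  7  6  5  4  3  2  2  1  2  3
  l  9  8  7  6  5  4  3  3  2  2  3
  m 10  9  8  7  6  5  4  4  3  3  3
  g 11 10  9  8  7  6  5  5  4  4  3
The bottom-right entry gives D[11][10] = 3, so no sequence of fewer than 3 edits works. Backtracking through the table gives one optimal edit sequence (3 edits):
  wpgeusxflmg → wpgeussflmg (sub x→s @7)
  wpgeussflmg → wpgeussfmg (del l @9)
  wpgeussfmg → wpgeussffg (sub m→f @9)
Edit distance = 3.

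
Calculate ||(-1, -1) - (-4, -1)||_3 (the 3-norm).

(Σ|x_i - y_i|^3)^(1/3) = (|-1 - (-4)|^3 + |-1 - (-1)|^3)^(1/3)
= (3^3 + 0^3)^(1/3) = (27 + 0)^(1/3) = (27)^(1/3) = 3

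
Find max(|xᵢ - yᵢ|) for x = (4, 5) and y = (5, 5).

max(|x_i - y_i|) = max(|4 - 5|, |5 - 5|) = max(1, 0) = 1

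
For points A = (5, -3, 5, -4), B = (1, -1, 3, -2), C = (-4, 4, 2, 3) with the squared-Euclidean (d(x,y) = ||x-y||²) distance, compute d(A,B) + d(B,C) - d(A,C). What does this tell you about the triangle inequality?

d(A,B) = 4² + 2² + 2² + 2² = 28, d(B,C) = 5² + 5² + 1² + 5² = 76, d(A,C) = 9² + 7² + 3² + 7² = 188.
d(A,B) + d(B,C) - d(A,C) = 28 + 76 - 188 = 104 - 188 = -84. This is < 0, so the triangle inequality FAILS for these points (squared-Euclidean is not a metric).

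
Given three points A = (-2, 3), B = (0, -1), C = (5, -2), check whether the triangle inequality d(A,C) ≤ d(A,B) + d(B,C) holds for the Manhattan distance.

d(A,B) = 2 + 4 = 6, d(B,C) = 5 + 1 = 6, d(A,C) = 7 + 5 = 12.
d(A,C) = 12 ≤ 6 + 6 = 12. Triangle inequality is satisfied.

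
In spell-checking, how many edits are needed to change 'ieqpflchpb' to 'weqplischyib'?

Let D[i][j] be the edit distance between the first i characters of 'ieqpflchpb' and the first j characters of 'weqplischyib', with D[i][0] = i, D[0][j] = j, and D[i][j] = D[i-1][j-1] if the characters match, else 1 + min(D[i-1][j], D[i][j-1], D[i-1][j-1]). Filling the table (rows: prefixes of 'ieqpflchpb', columns: prefixes of 'weqplischyib'):
     ε  w  e  q  p  l  i  s  c  h  y  i  b
  ε  0  1  2  3  4  5  6  7  8  9 10 11 12
  i  1  1  2  3  4  5  5  6  7  8  9 10 11
  e  2  2  1  2  3  4  5  6  7  8  9 10 11
  q  3  3  2  1  2  3  4  5  6  7  8  9 10
  p  4  4  3  2  1  2  3  4  5  6  7  8  9
  f  5  5  4  3  2  2  3  4  5  6  7  8  9
  l  6  6  5  4  3  2  3  4  5  6  7  8  9
  c  7  7  6  5  4  3  3  4  4  5  6  7  8
  h  8  8  7  6  5  4  4  4  5  4  5  6  7
  p  9  9  8  7  6  5  5  5  5  5  5  6  7
  b 10 10  9  8  7  6  6  6  6  6  6  6  6
The bottom-right entry gives D[10][12] = 6, so no sequence of fewer than 6 edits works. Backtracking through the table gives one optimal edit sequence (6 edits):
  ieqpflchpb → weqpflchpb (sub i→w @1)
  weqpflchpb → weqplflchpb (ins l @5)
  weqplflchpb → weqplilchpb (sub f→i @6)
  weqplilchpb → weqplischpb (sub l→s @7)
  weqplischpb → weqplischypb (ins y @10)
  weqplischypb → weqplischyib (sub p→i @11)
Edit distance = 6.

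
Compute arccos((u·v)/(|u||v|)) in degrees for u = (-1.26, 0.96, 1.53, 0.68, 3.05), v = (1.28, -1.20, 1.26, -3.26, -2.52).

With u = (-1.26, 0.96, 1.53, 0.68, 3.05), v = (1.28, -1.20, 1.26, -3.26, -2.52):
u·v = (-1.26)·1.28 + 0.96·(-1.2) + 1.53·1.26 + 0.68·(-3.26) + 3.05·(-2.52) = (-1.6128) + (-1.152) + 1.9278 + (-2.2168) + (-7.686) = -10.7398.
|u| = √((-1.26)² + 0.96² + 1.53² + 0.68² + 3.05²) = √(1.5876 + 0.9216 + 2.3409 + 0.4624 + 9.3025) = √14.615, |v| = √(1.28² + (-1.2)² + 1.26² + (-3.26)² + (-2.52)²) = √(1.6384 + 1.44 + 1.5876 + 10.6276 + 6.3504) = √21.644.
cos θ = (u·v)/(|u||v|) = -10.7398/(√14.615·√21.644) ≈ -0.603849
θ = arccos(-0.603849) ≈ 127.15°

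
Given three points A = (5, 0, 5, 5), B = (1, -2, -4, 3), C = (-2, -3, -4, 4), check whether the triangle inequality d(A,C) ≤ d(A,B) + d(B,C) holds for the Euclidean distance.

d(A,B) = √(4² + 2² + 9² + 2²) = √105 ≈ 10.247, d(B,C) = √(3² + 1² + 0² + 1²) = √11 ≈ 3.3166, d(A,C) = √(7² + 3² + 9² + 1²) = √140 ≈ 11.8322.
d(A,C) ≈ 11.8322 ≤ 10.247 + 3.3166 = 13.5636. Triangle inequality is satisfied.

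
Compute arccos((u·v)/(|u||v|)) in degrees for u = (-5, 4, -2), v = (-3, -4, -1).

With u = (-5, 4, -2), v = (-3, -4, -1):
u·v = (-5)·(-3) + 4·(-4) + (-2)·(-1) = 15 + (-16) + 2 = 1.
|u| = √((-5)² + 4² + (-2)²) = √45, |v| = √((-3)² + (-4)² + (-1)²) = √26, so |u||v| = √(45·26) = √1170.
cos θ = (u·v)/(|u||v|) = 1/√1170 ≈ 0.029235
θ = arccos(0.029235) ≈ 88.32°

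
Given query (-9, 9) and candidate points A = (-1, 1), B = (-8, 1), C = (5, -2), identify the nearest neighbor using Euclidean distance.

Distances: d(A) ≈ 11.3137, d(B) ≈ 8.0623, d(C) ≈ 17.8045. Nearest: B = (-8, 1) with distance 8.0623.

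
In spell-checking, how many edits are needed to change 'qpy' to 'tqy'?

Let D[i][j] be the edit distance between the first i characters of 'qpy' and the first j characters of 'tqy', with D[i][0] = i, D[0][j] = j, and D[i][j] = D[i-1][j-1] if the characters match, else 1 + min(D[i-1][j], D[i][j-1], D[i-1][j-1]). Filling the table (rows: prefixes of 'qpy', columns: prefixes of 'tqy'):
     ε  t  q  y
  ε  0  1  2  3
  q  1  1  1  2
  p  2  2  2  2
  y  3  3  3  2
The bottom-right entry gives D[3][3] = 2, so no sequence of fewer than 2 edits works. Backtracking through the table gives one optimal edit sequence (2 edits):
  qpy → tpy (sub q→t @1)
  tpy → tqy (sub p→q @2)
Edit distance = 2.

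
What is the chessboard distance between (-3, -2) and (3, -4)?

max(|x_i - y_i|) = max(|-3 - 3|, |-2 - (-4)|) = max(6, 2) = 6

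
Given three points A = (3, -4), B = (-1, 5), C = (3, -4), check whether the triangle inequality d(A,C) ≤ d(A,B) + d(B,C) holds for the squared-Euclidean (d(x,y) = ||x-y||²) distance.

d(A,B) = 4² + 9² = 97, d(B,C) = 4² + 9² = 97, d(A,C) = 0² + 0² = 0.
d(A,C) = 0 ≤ 97 + 97 = 194. Triangle inequality is satisfied.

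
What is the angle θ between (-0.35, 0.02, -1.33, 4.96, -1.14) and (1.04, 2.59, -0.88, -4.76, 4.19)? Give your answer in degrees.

With u = (-0.35, 0.02, -1.33, 4.96, -1.14), v = (1.04, 2.59, -0.88, -4.76, 4.19):
u·v = (-0.35)·1.04 + 0.02·2.59 + (-1.33)·(-0.88) + 4.96·(-4.76) + (-1.14)·4.19 = (-0.364) + 0.0518 + 1.1704 + (-23.6096) + (-4.7766) = -27.528.
|u| = √((-0.35)² + 0.02² + (-1.33)² + 4.96² + (-1.14)²) = √(0.1225 + 0.0004 + 1.7689 + 24.6016 + 1.2996) = √27.793, |v| = √(1.04² + 2.59² + (-0.88)² + (-4.76)² + 4.19²) = √(1.0816 + 6.7081 + 0.7744 + 22.6576 + 17.5561) = √48.7778.
cos θ = (u·v)/(|u||v|) = -27.528/(√27.793·√48.7778) ≈ -0.747646
θ = arccos(-0.747646) ≈ 138.39°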